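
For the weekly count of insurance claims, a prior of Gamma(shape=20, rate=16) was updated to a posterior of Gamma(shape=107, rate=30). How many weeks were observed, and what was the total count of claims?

n = 14 weeks with total 87 claims

Gamma–Poisson conjugacy: posterior shape = α + Σxᵢ, posterior rate = β + n.
Matching: Σxᵢ = 107 − 20 = 87 and n = 30 − 16 = 14.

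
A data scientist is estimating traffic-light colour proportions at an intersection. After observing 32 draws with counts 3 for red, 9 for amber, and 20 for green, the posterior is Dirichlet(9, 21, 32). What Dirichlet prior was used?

For a Dirichlet(α) prior with multinomial counts c, the posterior is Dirichlet(α + c) componentwise.
Subtract each count from the matching posterior parameter: 9−3=6, 21−9=12, 32−20=12.

Dirichlet(6, 12, 12)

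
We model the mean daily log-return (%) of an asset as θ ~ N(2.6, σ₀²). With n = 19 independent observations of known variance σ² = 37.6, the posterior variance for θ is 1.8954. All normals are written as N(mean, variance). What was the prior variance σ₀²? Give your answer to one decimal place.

σ₀² = 44.9

For the Normal–Normal model with known σ², precisions add: τ_n = τ₀ + n/σ².
So 1/σ₀² = 1/1.8954 − 19/37.6 = 0.527593 − 0.505319 = 0.022274.
Hence σ₀² = 1/0.022274 ≈ 44.9.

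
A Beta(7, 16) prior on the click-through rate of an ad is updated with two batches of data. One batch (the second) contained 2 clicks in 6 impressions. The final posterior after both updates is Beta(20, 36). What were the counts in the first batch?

Sequential conjugate updates are equivalent to a single update on the pooled data, so total successes = posterior α − prior α and total failures = posterior β − prior β.
Total across both batches: 20−7=13 clicks, 36−16=20 non-clicks.
Subtract the second batch: 13−2=11 clicks and 20−4=16 non-clicks.

11 clicks and 16 non-clicks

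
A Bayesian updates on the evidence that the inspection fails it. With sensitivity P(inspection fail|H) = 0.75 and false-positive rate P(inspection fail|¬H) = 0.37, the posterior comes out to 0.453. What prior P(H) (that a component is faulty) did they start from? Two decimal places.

P(H) = 0.29

In odds form, posterior odds = prior odds × likelihood ratio, so prior odds = posterior odds ÷ LR.
Posterior odds = 0.453/(1−0.453) = 0.8282. LR = 0.75/0.37 = 2.0270.
Prior odds = 0.8282/2.0270 = 0.4086, so P(H) = 0.4086/(1+0.4086) ≈ 0.29.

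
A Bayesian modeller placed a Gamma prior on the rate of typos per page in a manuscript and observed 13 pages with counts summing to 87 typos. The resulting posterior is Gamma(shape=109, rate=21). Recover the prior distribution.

Gamma(shape=22, rate=8)

A Gamma(α, β) prior (rate parametrization) on a Poisson rate with n observations summing to S gives posterior Gamma(α+S, β+n).
So α = 109 − 87 = 22 and β = 21 − 13 = 8.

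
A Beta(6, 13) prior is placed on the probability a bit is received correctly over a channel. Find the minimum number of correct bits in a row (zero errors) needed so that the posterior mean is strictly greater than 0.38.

k = 2

After k correct bits and 0 errors the posterior is Beta(6+k, 13), with mean (6+k)/(6+13+k).
Set (6+k)/(19+k) > 0.38 and solve: k > (0.38·19 − 6)/(1 − 0.38) = 1.968.
The smallest integer exceeding 1.968 is 2.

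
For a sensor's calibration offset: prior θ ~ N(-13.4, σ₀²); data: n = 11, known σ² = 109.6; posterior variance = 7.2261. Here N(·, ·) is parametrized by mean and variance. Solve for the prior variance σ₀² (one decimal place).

For the Normal–Normal model with known σ², precisions add: τ_n = τ₀ + n/σ².
So 1/σ₀² = 1/7.2261 − 11/109.6 = 0.138387 − 0.100365 = 0.038022.
Hence σ₀² = 1/0.038022 ≈ 26.3.

σ₀² = 26.3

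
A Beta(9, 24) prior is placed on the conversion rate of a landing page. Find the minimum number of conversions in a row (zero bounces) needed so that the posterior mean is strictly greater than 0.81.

After k conversions and 0 bounces the posterior is Beta(9+k, 24), with mean (9+k)/(9+24+k).
Set (9+k)/(33+k) > 0.81 and solve: k > (0.81·33 − 9)/(1 − 0.81) = 93.316.
The smallest integer exceeding 93.316 is 94.

k = 94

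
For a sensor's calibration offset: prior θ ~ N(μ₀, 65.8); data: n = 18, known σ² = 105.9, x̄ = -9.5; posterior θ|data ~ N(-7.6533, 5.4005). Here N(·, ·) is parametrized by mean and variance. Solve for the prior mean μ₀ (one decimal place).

μ₀ = 13.0

The posterior mean is a precision-weighted average: μ_n = (τ₀μ₀ + τ_data·x̄)/(τ₀+τ_data), with τ₀=1/σ₀² and τ_data=n/σ².
Here τ₀ = 1/65.8 = 0.015198 and τ_data = 18/105.9 = 0.169972, so τ_n = 0.185170.
Rearranging for μ₀: μ₀ = (μ_n·τ_n − τ_data·x̄)/τ₀ = (-7.6533·0.185170 − 0.169972·-9.5) / 0.015198 = 0.197572/0.015198 ≈ 13.0.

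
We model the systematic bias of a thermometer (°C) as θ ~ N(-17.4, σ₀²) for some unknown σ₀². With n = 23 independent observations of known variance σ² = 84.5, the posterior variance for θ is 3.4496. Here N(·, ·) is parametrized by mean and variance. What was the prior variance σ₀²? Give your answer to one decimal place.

For the Normal–Normal model with known σ², precisions add: τ_n = τ₀ + n/σ².
So 1/σ₀² = 1/3.4496 − 23/84.5 = 0.289889 − 0.272189 = 0.017700.
Hence σ₀² = 1/0.017700 ≈ 56.5.

σ₀² = 56.5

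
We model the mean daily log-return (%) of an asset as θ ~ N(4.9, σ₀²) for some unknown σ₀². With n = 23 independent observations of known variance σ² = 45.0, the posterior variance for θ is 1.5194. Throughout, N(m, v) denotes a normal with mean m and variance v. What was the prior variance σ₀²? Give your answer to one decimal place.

σ₀² = 6.8

For the Normal–Normal model with known σ², precisions add: τ_n = τ₀ + n/σ².
So 1/σ₀² = 1/1.5194 − 23/45.0 = 0.658155 − 0.511111 = 0.147044.
Hence σ₀² = 1/0.147044 ≈ 6.8.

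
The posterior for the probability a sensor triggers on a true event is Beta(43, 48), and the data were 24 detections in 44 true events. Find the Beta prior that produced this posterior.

Beta is conjugate to the binomial likelihood: posterior = Beta(α+s, β+f).
So α = 43 − 24 = 19 and β = 48 − 20 = 28.

Beta(19, 28)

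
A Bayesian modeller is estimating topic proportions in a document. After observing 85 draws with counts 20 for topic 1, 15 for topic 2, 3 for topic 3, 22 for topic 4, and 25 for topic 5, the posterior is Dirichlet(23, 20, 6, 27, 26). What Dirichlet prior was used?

Dirichlet(3, 5, 3, 5, 1)

For a Dirichlet(α) prior with multinomial counts c, the posterior is Dirichlet(α + c) componentwise.
Subtract each count from the matching posterior parameter: 23−20=3, 20−15=5, 6−3=3, 27−22=5, 26−25=1.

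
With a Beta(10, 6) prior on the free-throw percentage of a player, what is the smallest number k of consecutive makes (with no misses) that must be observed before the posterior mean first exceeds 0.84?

After k makes and 0 misses the posterior is Beta(10+k, 6), with mean (10+k)/(10+6+k).
Set (10+k)/(16+k) > 0.84 and solve: k > (0.84·16 − 10)/(1 − 0.84) = 21.500.
The smallest integer exceeding 21.500 is 22.

k = 22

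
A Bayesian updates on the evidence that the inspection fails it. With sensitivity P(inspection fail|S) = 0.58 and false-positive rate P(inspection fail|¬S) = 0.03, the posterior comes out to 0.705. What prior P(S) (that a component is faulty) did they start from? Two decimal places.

Bayes' rule in odds form gives O(S|E) = O(S)·[P(E|S)/P(E|¬S)], hence O(S) = O(S|E)/LR.
Posterior odds = 0.705/(1−0.705) = 2.3898. LR = 0.58/0.03 = 19.3333.
Prior odds = 2.3898/19.3333 = 0.1236, so P(S) = 0.1236/(1+0.1236) ≈ 0.11.

P(S) = 0.11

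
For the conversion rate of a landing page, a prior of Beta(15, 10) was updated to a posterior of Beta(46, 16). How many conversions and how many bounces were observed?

31 conversions and 6 bounces

Beta is conjugate to the binomial likelihood: posterior = Beta(α+s, β+f).
So s = 46 − 15 = 31 and f = 16 − 10 = 6.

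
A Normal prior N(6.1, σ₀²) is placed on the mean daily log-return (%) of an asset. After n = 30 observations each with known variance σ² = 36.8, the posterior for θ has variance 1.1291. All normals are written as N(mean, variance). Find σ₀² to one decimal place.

For the Normal–Normal model with known σ², precisions add: τ_n = τ₀ + n/σ².
So 1/σ₀² = 1/1.1291 − 30/36.8 = 0.885661 − 0.815217 = 0.070444.
Hence σ₀² = 1/0.070444 ≈ 14.2.

σ₀² = 14.2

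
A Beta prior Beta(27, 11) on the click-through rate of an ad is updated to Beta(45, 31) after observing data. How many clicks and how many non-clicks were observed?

18 clicks and 20 non-clicks

A Beta(a, b) prior with s successes and f failures in binomial data gives a Beta(a+s, b+f) posterior.
Match parameters: s=45−27=18, f=31−11=20.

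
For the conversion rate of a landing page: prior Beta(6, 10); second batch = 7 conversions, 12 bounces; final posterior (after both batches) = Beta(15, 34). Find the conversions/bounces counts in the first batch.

Sequential conjugate updates are equivalent to a single update on the pooled data, so total successes = posterior α − prior α and total failures = posterior β − prior β.
Total across both batches: 15−6=9 conversions, 34−10=24 bounces.
Subtract the second batch: 9−7=2 conversions and 24−12=12 bounces.

2 conversions and 12 bounces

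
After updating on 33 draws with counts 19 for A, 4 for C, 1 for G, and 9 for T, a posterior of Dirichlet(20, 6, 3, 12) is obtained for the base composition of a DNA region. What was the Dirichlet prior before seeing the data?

For a Dirichlet(α) prior with multinomial counts c, the posterior is Dirichlet(α + c) componentwise.
Subtract each count from the matching posterior parameter: 20−19=1, 6−4=2, 3−1=2, 12−9=3.

Dirichlet(1, 2, 2, 3)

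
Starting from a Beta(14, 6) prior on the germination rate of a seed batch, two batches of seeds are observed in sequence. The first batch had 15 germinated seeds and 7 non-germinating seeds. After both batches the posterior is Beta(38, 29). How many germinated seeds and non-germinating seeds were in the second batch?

9 germinated seeds and 16 non-germinating seeds

Because Beta–binomial updating is additive in the counts, the combined data contributed (α_post−α_prior, β_post−β_prior) successes and failures.
Total across both batches: 38−14=24 germinated seeds, 29−6=23 non-germinating seeds.
Subtract the first batch: 24−15=9 germinated seeds and 23−7=16 non-germinating seeds.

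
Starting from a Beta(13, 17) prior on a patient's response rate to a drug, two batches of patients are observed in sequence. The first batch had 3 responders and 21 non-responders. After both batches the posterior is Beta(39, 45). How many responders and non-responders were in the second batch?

23 responders and 7 non-responders

Sequential conjugate updates are equivalent to a single update on the pooled data, so total successes = posterior α − prior α and total failures = posterior β − prior β.
Total across both batches: 39−13=26 responders, 45−17=28 non-responders.
Subtract the first batch: 26−3=23 responders and 28−21=7 non-responders.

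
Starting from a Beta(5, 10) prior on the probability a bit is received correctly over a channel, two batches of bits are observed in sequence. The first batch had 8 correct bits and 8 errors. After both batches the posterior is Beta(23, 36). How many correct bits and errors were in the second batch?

Because Beta–binomial updating is additive in the counts, the combined data contributed (α_post−α_prior, β_post−β_prior) successes and failures.
Total across both batches: 23−5=18 correct bits, 36−10=26 errors.
Subtract the first batch: 18−8=10 correct bits and 26−8=18 errors.

10 correct bits and 18 errors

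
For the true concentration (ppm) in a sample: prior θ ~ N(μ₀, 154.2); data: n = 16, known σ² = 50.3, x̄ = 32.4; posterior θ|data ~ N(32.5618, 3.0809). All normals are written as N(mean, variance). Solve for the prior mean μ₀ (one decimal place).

μ₀ = 40.5

With known observation variance, the Normal–Normal posterior has precision τ_n = τ₀ + n/σ² and mean μ_n = (τ₀μ₀ + (n/σ²)x̄)/τ_n.
Here τ₀ = 1/154.2 = 0.006485 and τ_data = 16/50.3 = 0.318091, so τ_n = 0.324576.
Rearranging for μ₀: μ₀ = (μ_n·τ_n − τ_data·x̄)/τ₀ = (32.5618·0.324576 − 0.318091·32.4) / 0.006485 = 0.262630/0.006485 ≈ 40.5.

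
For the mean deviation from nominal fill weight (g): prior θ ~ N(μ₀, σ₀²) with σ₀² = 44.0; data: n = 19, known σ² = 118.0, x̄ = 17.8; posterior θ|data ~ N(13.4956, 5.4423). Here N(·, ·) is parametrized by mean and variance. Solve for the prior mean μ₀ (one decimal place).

μ₀ = -17.0

With known observation variance, the Normal–Normal posterior has precision τ_n = τ₀ + n/σ² and mean μ_n = (τ₀μ₀ + (n/σ²)x̄)/τ_n.
Here τ₀ = 1/44.0 = 0.022727 and τ_data = 19/118.0 = 0.161017, so τ_n = 0.183744.
Rearranging for μ₀: μ₀ = (μ_n·τ_n − τ_data·x̄)/τ₀ = (13.4956·0.183744 − 0.161017·17.8) / 0.022727 = -0.386367/0.022727 ≈ -17.0.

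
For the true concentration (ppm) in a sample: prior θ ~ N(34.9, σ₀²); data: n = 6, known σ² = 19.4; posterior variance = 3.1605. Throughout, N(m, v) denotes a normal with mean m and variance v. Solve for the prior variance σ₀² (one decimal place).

σ₀² = 140.3

For the Normal–Normal model with known σ², precisions add: τ_n = τ₀ + n/σ².
So 1/σ₀² = 1/3.1605 − 6/19.4 = 0.316406 − 0.309278 = 0.007128.
Hence σ₀² = 1/0.007128 ≈ 140.3.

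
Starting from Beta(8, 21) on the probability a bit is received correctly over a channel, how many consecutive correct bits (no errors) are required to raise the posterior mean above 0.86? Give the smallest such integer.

After k correct bits and 0 errors the posterior is Beta(8+k, 21), with mean (8+k)/(8+21+k).
Set (8+k)/(29+k) > 0.86 and solve: k > (0.86·29 − 8)/(1 − 0.86) = 121.000.
The smallest integer exceeding 121.000 is 122.

k = 122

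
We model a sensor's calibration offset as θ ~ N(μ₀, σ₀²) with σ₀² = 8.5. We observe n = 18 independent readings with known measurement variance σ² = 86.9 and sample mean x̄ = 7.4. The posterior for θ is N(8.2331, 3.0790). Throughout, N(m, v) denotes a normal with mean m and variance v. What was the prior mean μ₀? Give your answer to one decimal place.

μ₀ = 9.7

The posterior mean is a precision-weighted average: μ_n = (τ₀μ₀ + τ_data·x̄)/(τ₀+τ_data), with τ₀=1/σ₀² and τ_data=n/σ².
Here τ₀ = 1/8.5 = 0.117647 and τ_data = 18/86.9 = 0.207135, so τ_n = 0.324782.
Rearranging for μ₀: μ₀ = (μ_n·τ_n − τ_data·x̄)/τ₀ = (8.2331·0.324782 − 0.207135·7.4) / 0.117647 = 1.141164/0.117647 ≈ 9.7.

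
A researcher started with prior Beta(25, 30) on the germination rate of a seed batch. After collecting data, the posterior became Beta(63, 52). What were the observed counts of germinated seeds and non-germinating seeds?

A Beta(α, β) prior with s successes and f failures in binomial data gives a Beta(α+s, β+f) posterior.
Match parameters: s=63−25=38, f=52−30=22.

38 germinated seeds and 22 non-germinating seeds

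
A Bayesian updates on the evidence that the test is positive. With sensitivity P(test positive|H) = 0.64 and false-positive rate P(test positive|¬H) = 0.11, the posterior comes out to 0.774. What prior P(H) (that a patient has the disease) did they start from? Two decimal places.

In odds form, posterior odds = prior odds × likelihood ratio, so prior odds = posterior odds ÷ LR.
Posterior odds = 0.774/(1−0.774) = 3.4248. LR = 0.64/0.11 = 5.8182.
Prior odds = 3.4248/5.8182 = 0.5886, so P(H) = 0.5886/(1+0.5886) ≈ 0.37.

P(H) = 0.37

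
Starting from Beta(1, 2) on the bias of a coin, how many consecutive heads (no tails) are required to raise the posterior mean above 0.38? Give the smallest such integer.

After k heads and 0 tails the posterior is Beta(1+k, 2), with mean (1+k)/(1+2+k).
Set (1+k)/(3+k) > 0.38 and solve: k > (0.38·3 − 1)/(1 − 0.38) = 0.226.
The smallest integer exceeding 0.226 is 1, and checking k=1: (2)/(4) = 0.5000 > 0.38.

k = 1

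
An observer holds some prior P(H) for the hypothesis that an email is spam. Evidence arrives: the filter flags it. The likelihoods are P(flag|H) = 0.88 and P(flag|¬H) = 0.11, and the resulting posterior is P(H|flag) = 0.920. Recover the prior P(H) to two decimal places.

P(H) = 0.59

Bayes' rule in odds form gives O(H|E) = O(H)·[P(E|H)/P(E|¬H)], hence O(H) = O(H|E)/LR.
Posterior odds = 0.920/(1−0.920) = 11.5000. LR = 0.88/0.11 = 8.0000.
Prior odds = 11.5000/8.0000 = 1.4375, so P(H) = 1.4375/(1+1.4375) ≈ 0.59.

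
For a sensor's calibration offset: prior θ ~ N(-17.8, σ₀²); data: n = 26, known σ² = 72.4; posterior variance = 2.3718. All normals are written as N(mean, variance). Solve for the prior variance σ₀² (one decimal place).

For the Normal–Normal model with known σ², precisions add: τ_n = τ₀ + n/σ².
So 1/σ₀² = 1/2.3718 − 26/72.4 = 0.421621 − 0.359116 = 0.062505.
Hence σ₀² = 1/0.062505 ≈ 16.0.

σ₀² = 16.0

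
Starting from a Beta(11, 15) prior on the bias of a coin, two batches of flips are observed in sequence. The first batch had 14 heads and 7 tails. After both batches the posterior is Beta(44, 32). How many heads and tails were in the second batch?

19 heads and 10 tails

Because Beta–binomial updating is additive in the counts, the combined data contributed (α_post−α_prior, β_post−β_prior) successes and failures.
Total across both batches: 44−11=33 heads, 32−15=17 tails.
Subtract the first batch: 33−14=19 heads and 17−7=10 tails.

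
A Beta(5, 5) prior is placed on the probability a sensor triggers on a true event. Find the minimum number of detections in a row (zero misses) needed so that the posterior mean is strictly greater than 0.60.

After k detections and 0 misses the posterior is Beta(5+k, 5), with mean (5+k)/(5+5+k).
Set (5+k)/(10+k) > 0.60 and solve: k > (0.60·10 − 5)/(1 − 0.60) = 2.500.
The smallest integer exceeding 2.500 is 3.

k = 3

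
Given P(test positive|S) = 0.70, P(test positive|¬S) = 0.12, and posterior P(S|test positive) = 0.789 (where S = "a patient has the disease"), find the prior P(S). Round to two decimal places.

Bayes' rule in odds form gives O(S|E) = O(S)·[P(E|S)/P(E|¬S)], hence O(S) = O(S|E)/LR.
Posterior odds = 0.789/(1−0.789) = 3.7393. LR = 0.70/0.12 = 5.8333.
Prior odds = 3.7393/5.8333 = 0.6410, so P(S) = 0.6410/(1+0.6410) ≈ 0.39.

P(S) = 0.39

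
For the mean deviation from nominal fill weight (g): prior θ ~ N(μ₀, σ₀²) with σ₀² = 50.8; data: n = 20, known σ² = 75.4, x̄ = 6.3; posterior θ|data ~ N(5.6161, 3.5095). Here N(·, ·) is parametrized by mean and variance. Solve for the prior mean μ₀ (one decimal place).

μ₀ = -3.6

The posterior mean is a precision-weighted average: μ_n = (τ₀μ₀ + τ_data·x̄)/(τ₀+τ_data), with τ₀=1/σ₀² and τ_data=n/σ².
Here τ₀ = 1/50.8 = 0.019685 and τ_data = 20/75.4 = 0.265252, so τ_n = 0.284937.
Rearranging for μ₀: μ₀ = (μ_n·τ_n − τ_data·x̄)/τ₀ = (5.6161·0.284937 − 0.265252·6.3) / 0.019685 = -0.070853/0.019685 ≈ -3.6.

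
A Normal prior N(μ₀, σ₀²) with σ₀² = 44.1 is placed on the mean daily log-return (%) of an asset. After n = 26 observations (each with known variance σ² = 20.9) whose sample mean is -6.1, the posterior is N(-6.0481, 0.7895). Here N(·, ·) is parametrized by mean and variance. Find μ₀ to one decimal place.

μ₀ = -3.2

With known observation variance, the Normal–Normal posterior has precision τ_n = τ₀ + n/σ² and mean μ_n = (τ₀μ₀ + (n/σ²)x̄)/τ_n.
Here τ₀ = 1/44.1 = 0.022676 and τ_data = 26/20.9 = 1.244019, so τ_n = 1.266695.
Rearranging for μ₀: μ₀ = (μ_n·τ_n − τ_data·x̄)/τ₀ = (-6.0481·1.266695 − 1.244019·-6.1) / 0.022676 = -0.072582/0.022676 ≈ -3.2.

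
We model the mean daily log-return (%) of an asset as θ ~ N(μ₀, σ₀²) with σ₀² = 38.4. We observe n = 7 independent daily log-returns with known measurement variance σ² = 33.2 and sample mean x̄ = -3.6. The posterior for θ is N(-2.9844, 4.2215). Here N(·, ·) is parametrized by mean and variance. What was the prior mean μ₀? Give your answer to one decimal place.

μ₀ = 2.0

The posterior mean is a precision-weighted average: μ_n = (τ₀μ₀ + τ_data·x̄)/(τ₀+τ_data), with τ₀=1/σ₀² and τ_data=n/σ².
Here τ₀ = 1/38.4 = 0.026042 and τ_data = 7/33.2 = 0.210843, so τ_n = 0.236885.
Rearranging for μ₀: μ₀ = (μ_n·τ_n − τ_data·x̄)/τ₀ = (-2.9844·0.236885 − 0.210843·-3.6) / 0.026042 = 0.052075/0.026042 ≈ 2.0.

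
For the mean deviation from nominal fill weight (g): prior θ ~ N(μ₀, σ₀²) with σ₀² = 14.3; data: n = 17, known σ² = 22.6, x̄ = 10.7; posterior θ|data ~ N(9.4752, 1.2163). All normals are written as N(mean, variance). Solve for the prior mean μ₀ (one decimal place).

The posterior mean is a precision-weighted average: μ_n = (τ₀μ₀ + τ_data·x̄)/(τ₀+τ_data), with τ₀=1/σ₀² and τ_data=n/σ².
Here τ₀ = 1/14.3 = 0.069930 and τ_data = 17/22.6 = 0.752212, so τ_n = 0.822142.
Rearranging for μ₀: μ₀ = (μ_n·τ_n − τ_data·x̄)/τ₀ = (9.4752·0.822142 − 0.752212·10.7) / 0.069930 = -0.258709/0.069930 ≈ -3.7.

μ₀ = -3.7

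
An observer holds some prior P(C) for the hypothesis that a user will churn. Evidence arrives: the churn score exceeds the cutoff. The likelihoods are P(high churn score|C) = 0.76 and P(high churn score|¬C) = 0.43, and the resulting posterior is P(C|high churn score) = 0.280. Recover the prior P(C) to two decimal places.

P(C) = 0.18

In odds form, posterior odds = prior odds × likelihood ratio, so prior odds = posterior odds ÷ LR.
Posterior odds = 0.280/(1−0.280) = 0.3889. LR = 0.76/0.43 = 1.7674.
Prior odds = 0.3889/1.7674 = 0.2200, so P(C) = 0.2200/(1+0.2200) ≈ 0.18.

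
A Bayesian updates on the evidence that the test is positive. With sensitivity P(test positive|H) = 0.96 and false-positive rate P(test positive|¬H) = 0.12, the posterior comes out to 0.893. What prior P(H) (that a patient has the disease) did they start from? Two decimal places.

In odds form, posterior odds = prior odds × likelihood ratio, so prior odds = posterior odds ÷ LR.
Posterior odds = 0.893/(1−0.893) = 8.3458. LR = 0.96/0.12 = 8.0000.
Prior odds = 8.3458/8.0000 = 1.0432, so P(H) = 1.0432/(1+1.0432) ≈ 0.51.

P(H) = 0.51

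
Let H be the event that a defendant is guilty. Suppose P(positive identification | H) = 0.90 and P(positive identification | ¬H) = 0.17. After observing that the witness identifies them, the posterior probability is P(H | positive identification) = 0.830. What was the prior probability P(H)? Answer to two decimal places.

P(H) = 0.48

In odds form, posterior odds = prior odds × likelihood ratio, so prior odds = posterior odds ÷ LR.
Posterior odds = 0.830/(1−0.830) = 4.8824. LR = 0.90/0.17 = 5.2941.
Prior odds = 4.8824/5.2941 = 0.9222, so P(H) = 0.9222/(1+0.9222) ≈ 0.48.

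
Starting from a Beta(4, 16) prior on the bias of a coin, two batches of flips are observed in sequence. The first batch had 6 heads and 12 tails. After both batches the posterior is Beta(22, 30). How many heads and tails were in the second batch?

12 heads and 2 tails

Sequential conjugate updates are equivalent to a single update on the pooled data, so total successes = posterior α − prior α and total failures = posterior β − prior β.
Total across both batches: 22−4=18 heads, 30−16=14 tails.
Subtract the first batch: 18−6=12 heads and 14−12=2 tails.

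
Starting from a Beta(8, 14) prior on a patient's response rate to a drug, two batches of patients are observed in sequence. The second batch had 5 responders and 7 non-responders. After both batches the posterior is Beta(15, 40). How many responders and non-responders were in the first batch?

2 responders and 19 non-responders

Because Beta–binomial updating is additive in the counts, the combined data contributed (α_post−α_prior, β_post−β_prior) successes and failures.
Total across both batches: 15−8=7 responders, 40−14=26 non-responders.
Subtract the second batch: 7−5=2 responders and 26−7=19 non-responders.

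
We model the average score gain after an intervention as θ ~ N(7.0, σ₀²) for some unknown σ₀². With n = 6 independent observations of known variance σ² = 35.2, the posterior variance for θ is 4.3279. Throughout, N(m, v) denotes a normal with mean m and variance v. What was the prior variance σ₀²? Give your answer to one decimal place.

σ₀² = 16.5

For the Normal–Normal model with known σ², precisions add: τ_n = τ₀ + n/σ².
So 1/σ₀² = 1/4.3279 − 6/35.2 = 0.231059 − 0.170455 = 0.060604.
Hence σ₀² = 1/0.060604 ≈ 16.5.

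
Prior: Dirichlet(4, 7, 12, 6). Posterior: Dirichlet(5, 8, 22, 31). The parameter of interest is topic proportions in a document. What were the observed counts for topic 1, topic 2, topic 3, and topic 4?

For a Dirichlet(α) prior with multinomial counts c, the posterior is Dirichlet(α + c) componentwise.
Counts are posterior − prior componentwise: 5−4=1, 8−7=1, 22−12=10, 31−6=25.

counts (1, 1, 10, 25)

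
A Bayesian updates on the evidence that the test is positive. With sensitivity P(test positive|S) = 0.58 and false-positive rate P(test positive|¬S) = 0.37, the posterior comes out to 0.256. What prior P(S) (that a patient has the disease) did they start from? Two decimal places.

P(S) = 0.18

In odds form, posterior odds = prior odds × likelihood ratio, so prior odds = posterior odds ÷ LR.
Posterior odds = 0.256/(1−0.256) = 0.3441. LR = 0.58/0.37 = 1.5676.
Prior odds = 0.3441/1.5676 = 0.2195, so P(S) = 0.2195/(1+0.2195) ≈ 0.18.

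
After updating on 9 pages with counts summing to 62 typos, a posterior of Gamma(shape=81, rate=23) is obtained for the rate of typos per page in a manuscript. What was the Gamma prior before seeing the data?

Gamma–Poisson conjugacy: posterior shape = α + Σxᵢ, posterior rate = β + n.
So α = 81 − 62 = 19 and β = 23 − 9 = 14.

Gamma(shape=19, rate=14)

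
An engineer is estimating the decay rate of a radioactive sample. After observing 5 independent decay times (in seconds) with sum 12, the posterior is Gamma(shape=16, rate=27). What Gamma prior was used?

For an exponential likelihood with a Gamma(α, β) prior on the rate, n observations with total T give posterior Gamma(α+n, β+T).
So α = 16 − 5 = 11 and β = 27 − 12 = 15.

Gamma(shape=11, rate=15)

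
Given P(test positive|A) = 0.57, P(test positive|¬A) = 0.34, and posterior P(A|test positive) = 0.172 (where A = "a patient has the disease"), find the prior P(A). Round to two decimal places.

P(A) = 0.11

Bayes' rule in odds form gives O(A|E) = O(A)·[P(E|A)/P(E|¬A)], hence O(A) = O(A|E)/LR.
Posterior odds = 0.172/(1−0.172) = 0.2077. LR = 0.57/0.34 = 1.6765.
Prior odds = 0.2077/1.6765 = 0.1239, so P(A) = 0.1239/(1+0.1239) ≈ 0.11.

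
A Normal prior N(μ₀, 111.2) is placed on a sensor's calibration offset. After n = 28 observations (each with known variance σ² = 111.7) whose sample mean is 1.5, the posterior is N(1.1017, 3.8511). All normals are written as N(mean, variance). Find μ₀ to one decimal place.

μ₀ = -10.0

The posterior mean is a precision-weighted average: μ_n = (τ₀μ₀ + τ_data·x̄)/(τ₀+τ_data), with τ₀=1/σ₀² and τ_data=n/σ².
Here τ₀ = 1/111.2 = 0.008993 and τ_data = 28/111.7 = 0.250671, so τ_n = 0.259664.
Rearranging for μ₀: μ₀ = (μ_n·τ_n − τ_data·x̄)/τ₀ = (1.1017·0.259664 − 0.250671·1.5) / 0.008993 = -0.089935/0.008993 ≈ -10.0.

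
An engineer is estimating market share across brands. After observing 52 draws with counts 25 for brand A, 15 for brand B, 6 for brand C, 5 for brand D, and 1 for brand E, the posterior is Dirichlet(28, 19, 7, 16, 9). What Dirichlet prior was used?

For a Dirichlet(α) prior with multinomial counts c, the posterior is Dirichlet(α + c) componentwise.
Subtract each count from the matching posterior parameter: 28−25=3, 19−15=4, 7−6=1, 16−5=11, 9−1=8.

Dirichlet(3, 4, 1, 11, 8)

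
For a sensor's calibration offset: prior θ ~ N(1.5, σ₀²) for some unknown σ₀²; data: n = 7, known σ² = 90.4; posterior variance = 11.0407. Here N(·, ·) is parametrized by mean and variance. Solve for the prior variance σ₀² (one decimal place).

σ₀² = 76.1

Posterior precision equals prior precision plus data precision: 1/σ_n² = 1/σ₀² + n/σ².
So 1/σ₀² = 1/11.0407 − 7/90.4 = 0.090574 − 0.077434 = 0.013140.
Hence σ₀² = 1/0.013140 ≈ 76.1.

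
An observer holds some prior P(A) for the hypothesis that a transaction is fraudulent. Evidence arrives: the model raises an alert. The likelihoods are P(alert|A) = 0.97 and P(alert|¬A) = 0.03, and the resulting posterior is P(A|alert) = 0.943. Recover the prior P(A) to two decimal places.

In odds form, posterior odds = prior odds × likelihood ratio, so prior odds = posterior odds ÷ LR.
Posterior odds = 0.943/(1−0.943) = 16.5439. LR = 0.97/0.03 = 32.3333.
Prior odds = 16.5439/32.3333 = 0.5117, so P(A) = 0.5117/(1+0.5117) ≈ 0.34.

P(A) = 0.34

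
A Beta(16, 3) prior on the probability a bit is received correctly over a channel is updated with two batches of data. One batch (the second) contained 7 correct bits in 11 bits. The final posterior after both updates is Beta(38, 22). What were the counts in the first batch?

15 correct bits and 15 errors

Sequential conjugate updates are equivalent to a single update on the pooled data, so total successes = posterior α − prior α and total failures = posterior β − prior β.
Total across both batches: 38−16=22 correct bits, 22−3=19 errors.
Subtract the second batch: 22−7=15 correct bits and 19−4=15 errors.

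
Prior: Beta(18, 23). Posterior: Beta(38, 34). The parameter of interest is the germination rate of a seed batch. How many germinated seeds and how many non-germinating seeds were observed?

Under Beta–binomial conjugacy the posterior parameters are (α+s, β+f).
So s = 38 − 18 = 20 and f = 34 − 23 = 11.

20 germinated seeds and 11 non-germinating seeds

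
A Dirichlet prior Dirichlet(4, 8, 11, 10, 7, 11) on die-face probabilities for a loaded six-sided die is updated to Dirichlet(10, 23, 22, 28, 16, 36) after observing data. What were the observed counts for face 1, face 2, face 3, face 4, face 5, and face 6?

counts (6, 15, 11, 18, 9, 25)

For a Dirichlet(α) prior with multinomial counts c, the posterior is Dirichlet(α + c) componentwise.
Counts are posterior − prior componentwise: 10−4=6, 23−8=15, 22−11=11, 28−10=18, 16−7=9, 36−11=25.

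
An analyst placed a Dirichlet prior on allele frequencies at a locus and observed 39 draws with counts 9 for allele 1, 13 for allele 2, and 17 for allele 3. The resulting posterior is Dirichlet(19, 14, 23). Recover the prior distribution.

For a Dirichlet(α) prior with multinomial counts c, the posterior is Dirichlet(α + c) componentwise.
Subtract each count from the matching posterior parameter: 19−9=10, 14−13=1, 23−17=6.

Dirichlet(10, 1, 6)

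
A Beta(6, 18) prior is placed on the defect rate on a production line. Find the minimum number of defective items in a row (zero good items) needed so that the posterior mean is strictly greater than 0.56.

After k defective items and 0 good items the posterior is Beta(6+k, 18), with mean (6+k)/(6+18+k).
Set (6+k)/(24+k) > 0.56 and solve: k > (0.56·24 − 6)/(1 − 0.56) = 16.909.
The smallest integer exceeding 16.909 is 17, and checking k=17: (23)/(41) = 0.5610 > 0.56.

k = 17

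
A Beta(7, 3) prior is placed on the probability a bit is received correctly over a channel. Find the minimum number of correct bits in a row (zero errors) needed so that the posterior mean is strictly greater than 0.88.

After k correct bits and 0 errors the posterior is Beta(7+k, 3), with mean (7+k)/(7+3+k).
Set (7+k)/(10+k) > 0.88 and solve: k > (0.88·10 − 7)/(1 − 0.88) = 15.000.
The smallest integer exceeding 15.000 is 16, and checking k=16: (23)/(26) = 0.8846 > 0.88.

k = 16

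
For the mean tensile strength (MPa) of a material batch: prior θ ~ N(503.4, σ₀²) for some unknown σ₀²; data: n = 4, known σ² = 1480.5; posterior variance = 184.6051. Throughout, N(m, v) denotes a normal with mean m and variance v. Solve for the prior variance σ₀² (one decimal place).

σ₀² = 368.3

For the Normal–Normal model with known σ², precisions add: τ_n = τ₀ + n/σ².
So 1/σ₀² = 1/184.6051 − 4/1480.5 = 0.005417 − 0.002702 = 0.002715.
Hence σ₀² = 1/0.002715 ≈ 368.3.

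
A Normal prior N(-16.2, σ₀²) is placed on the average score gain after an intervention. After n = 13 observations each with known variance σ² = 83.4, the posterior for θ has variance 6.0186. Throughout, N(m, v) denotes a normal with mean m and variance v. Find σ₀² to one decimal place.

σ₀² = 97.3

For the Normal–Normal model with known σ², precisions add: τ_n = τ₀ + n/σ².
So 1/σ₀² = 1/6.0186 − 13/83.4 = 0.166152 − 0.155875 = 0.010277.
Hence σ₀² = 1/0.010277 ≈ 97.3.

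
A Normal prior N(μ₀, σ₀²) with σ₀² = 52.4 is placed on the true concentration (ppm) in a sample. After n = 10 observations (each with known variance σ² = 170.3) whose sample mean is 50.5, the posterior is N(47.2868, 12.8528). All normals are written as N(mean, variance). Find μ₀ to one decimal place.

μ₀ = 37.4

The posterior mean is a precision-weighted average: μ_n = (τ₀μ₀ + τ_data·x̄)/(τ₀+τ_data), with τ₀=1/σ₀² and τ_data=n/σ².
Here τ₀ = 1/52.4 = 0.019084 and τ_data = 10/170.3 = 0.058720, so τ_n = 0.077804.
Rearranging for μ₀: μ₀ = (μ_n·τ_n − τ_data·x̄)/τ₀ = (47.2868·0.077804 − 0.058720·50.5) / 0.019084 = 0.713742/0.019084 ≈ 37.4.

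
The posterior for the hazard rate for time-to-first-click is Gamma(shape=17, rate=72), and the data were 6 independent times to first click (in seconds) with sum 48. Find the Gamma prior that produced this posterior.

Gamma(shape=11, rate=24)

Gamma–exponential conjugacy: posterior shape = α + n, posterior rate = β + Σtᵢ.
So α = 17 − 6 = 11 and β = 72 − 48 = 24.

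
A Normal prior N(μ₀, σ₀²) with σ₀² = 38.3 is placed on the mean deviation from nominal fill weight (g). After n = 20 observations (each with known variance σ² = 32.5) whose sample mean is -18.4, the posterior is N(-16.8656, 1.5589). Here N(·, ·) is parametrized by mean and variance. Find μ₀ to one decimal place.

With known observation variance, the Normal–Normal posterior has precision τ_n = τ₀ + n/σ² and mean μ_n = (τ₀μ₀ + (n/σ²)x̄)/τ_n.
Here τ₀ = 1/38.3 = 0.026110 and τ_data = 20/32.5 = 0.615385, so τ_n = 0.641495.
Rearranging for μ₀: μ₀ = (μ_n·τ_n − τ_data·x̄)/τ₀ = (-16.8656·0.641495 − 0.615385·-18.4) / 0.026110 = 0.503886/0.026110 ≈ 19.3.

μ₀ = 19.3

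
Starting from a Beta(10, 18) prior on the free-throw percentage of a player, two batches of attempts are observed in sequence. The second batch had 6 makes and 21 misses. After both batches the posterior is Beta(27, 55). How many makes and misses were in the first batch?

11 makes and 16 misses

Because Beta–binomial updating is additive in the counts, the combined data contributed (α_post−α_prior, β_post−β_prior) successes and failures.
Total across both batches: 27−10=17 makes, 55−18=37 misses.
Subtract the second batch: 17−6=11 makes and 37−21=16 misses.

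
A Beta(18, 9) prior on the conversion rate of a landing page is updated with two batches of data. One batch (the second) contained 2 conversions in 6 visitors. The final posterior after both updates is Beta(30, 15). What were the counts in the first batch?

Because Beta–binomial updating is additive in the counts, the combined data contributed (α_post−α_prior, β_post−β_prior) successes and failures.
Total across both batches: 30−18=12 conversions, 15−9=6 bounces.
Subtract the second batch: 12−2=10 conversions and 6−4=2 bounces.

10 conversions and 2 bounces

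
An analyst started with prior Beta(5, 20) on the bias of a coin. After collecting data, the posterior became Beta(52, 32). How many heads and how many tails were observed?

Beta is conjugate to the binomial likelihood: posterior = Beta(a+s, b+f).
So s = 52 − 5 = 47 and f = 32 − 20 = 12.

47 heads and 12 tails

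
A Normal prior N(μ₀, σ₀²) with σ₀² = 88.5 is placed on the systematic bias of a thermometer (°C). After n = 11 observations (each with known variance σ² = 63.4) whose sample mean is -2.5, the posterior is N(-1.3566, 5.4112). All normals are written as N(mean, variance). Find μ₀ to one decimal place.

The posterior mean is a precision-weighted average: μ_n = (τ₀μ₀ + τ_data·x̄)/(τ₀+τ_data), with τ₀=1/σ₀² and τ_data=n/σ².
Here τ₀ = 1/88.5 = 0.011299 and τ_data = 11/63.4 = 0.173502, so τ_n = 0.184801.
Rearranging for μ₀: μ₀ = (μ_n·τ_n − τ_data·x̄)/τ₀ = (-1.3566·0.184801 − 0.173502·-2.5) / 0.011299 = 0.183054/0.011299 ≈ 16.2.

μ₀ = 16.2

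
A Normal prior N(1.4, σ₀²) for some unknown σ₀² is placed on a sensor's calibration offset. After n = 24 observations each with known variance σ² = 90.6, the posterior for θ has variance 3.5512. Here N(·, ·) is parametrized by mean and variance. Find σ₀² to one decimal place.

σ₀² = 59.9

Posterior precision equals prior precision plus data precision: 1/σ_n² = 1/σ₀² + n/σ².
So 1/σ₀² = 1/3.5512 − 24/90.6 = 0.281595 − 0.264901 = 0.016694.
Hence σ₀² = 1/0.016694 ≈ 59.9.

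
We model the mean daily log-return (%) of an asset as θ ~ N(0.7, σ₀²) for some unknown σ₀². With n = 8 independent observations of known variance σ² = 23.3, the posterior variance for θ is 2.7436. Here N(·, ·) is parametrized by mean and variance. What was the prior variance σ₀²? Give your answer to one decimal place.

Posterior precision equals prior precision plus data precision: 1/σ_n² = 1/σ₀² + n/σ².
So 1/σ₀² = 1/2.7436 − 8/23.3 = 0.364485 − 0.343348 = 0.021137.
Hence σ₀² = 1/0.021137 ≈ 47.3.

σ₀² = 47.3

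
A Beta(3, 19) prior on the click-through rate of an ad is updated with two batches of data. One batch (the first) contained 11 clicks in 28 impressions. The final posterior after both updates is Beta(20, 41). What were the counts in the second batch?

Because Beta–binomial updating is additive in the counts, the combined data contributed (α_post−α_prior, β_post−β_prior) successes and failures.
Total across both batches: 20−3=17 clicks, 41−19=22 non-clicks.
Subtract the first batch: 17−11=6 clicks and 22−17=5 non-clicks.

6 clicks and 5 non-clicks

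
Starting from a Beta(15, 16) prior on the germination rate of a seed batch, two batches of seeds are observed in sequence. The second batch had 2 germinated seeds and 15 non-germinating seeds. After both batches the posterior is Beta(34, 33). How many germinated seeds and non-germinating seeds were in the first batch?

17 germinated seeds and 2 non-germinating seeds

Sequential conjugate updates are equivalent to a single update on the pooled data, so total successes = posterior α − prior α and total failures = posterior β − prior β.
Total across both batches: 34−15=19 germinated seeds, 33−16=17 non-germinating seeds.
Subtract the second batch: 19−2=17 germinated seeds and 17−15=2 non-germinating seeds.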